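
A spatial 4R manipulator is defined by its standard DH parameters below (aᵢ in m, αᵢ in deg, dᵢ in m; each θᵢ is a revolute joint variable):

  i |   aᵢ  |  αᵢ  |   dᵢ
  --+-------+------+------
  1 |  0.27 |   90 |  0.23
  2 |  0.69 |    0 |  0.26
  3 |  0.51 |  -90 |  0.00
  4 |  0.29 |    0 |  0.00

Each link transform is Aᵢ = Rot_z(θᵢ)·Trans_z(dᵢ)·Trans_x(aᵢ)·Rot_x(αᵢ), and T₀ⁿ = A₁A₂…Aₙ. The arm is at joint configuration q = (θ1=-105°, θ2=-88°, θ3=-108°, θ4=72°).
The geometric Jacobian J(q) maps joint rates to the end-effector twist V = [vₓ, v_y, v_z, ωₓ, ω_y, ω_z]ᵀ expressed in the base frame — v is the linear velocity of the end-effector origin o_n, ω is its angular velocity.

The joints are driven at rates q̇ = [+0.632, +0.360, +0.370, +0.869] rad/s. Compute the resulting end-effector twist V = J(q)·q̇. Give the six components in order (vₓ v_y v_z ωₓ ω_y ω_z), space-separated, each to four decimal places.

-0.1872 -0.3101 -0.4782 -0.6431 0.4203 -0.2033

o_n = [0.0883, 0.2686, -0.2943]
J₁: ẑ×o_n = [-0.2686, 0.0883, 0.0000], ω = ẑ
J2: z=[-0.9659, 0.2588, 0.0000] o=[-0.0699, -0.2608, 0.2300] → [-0.1357, -0.5064, -0.5523, -0.9659, 0.2588, 0.0000]
J3: z=[-0.9659, 0.2588, 0.0000] o=[-0.3273, -0.2168, -0.4596] → [0.0428, 0.1596, -0.5764, -0.9659, 0.2588, 0.0000]
J4: z=[0.0713, 0.2662, -0.9613] o=[-0.2004, 0.2568, -0.3190] → [0.0179, -0.2793, -0.0760, 0.0713, 0.2662, -0.9613]
V = J·q̇ = [-0.1872, -0.3101, -0.4782, -0.6431, 0.4203, -0.2033]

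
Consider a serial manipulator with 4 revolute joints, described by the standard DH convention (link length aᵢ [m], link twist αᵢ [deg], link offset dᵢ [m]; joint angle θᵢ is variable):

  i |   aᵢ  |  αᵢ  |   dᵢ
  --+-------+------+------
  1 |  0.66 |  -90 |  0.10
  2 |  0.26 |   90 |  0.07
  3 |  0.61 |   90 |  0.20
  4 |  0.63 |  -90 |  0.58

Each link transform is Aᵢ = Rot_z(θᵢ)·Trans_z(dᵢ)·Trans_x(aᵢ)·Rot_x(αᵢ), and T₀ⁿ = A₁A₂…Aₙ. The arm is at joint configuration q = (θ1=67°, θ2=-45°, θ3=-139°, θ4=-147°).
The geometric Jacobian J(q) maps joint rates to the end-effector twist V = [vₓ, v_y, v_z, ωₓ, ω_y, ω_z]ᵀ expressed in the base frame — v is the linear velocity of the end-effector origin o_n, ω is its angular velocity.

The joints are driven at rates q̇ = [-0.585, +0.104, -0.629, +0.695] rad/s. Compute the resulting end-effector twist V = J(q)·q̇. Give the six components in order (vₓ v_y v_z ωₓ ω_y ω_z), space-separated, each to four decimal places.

0.4415 0.4047 -0.2132 -0.5307 0.3582 -1.3522

o_n = [-0.1710, 0.7596, -0.1300]
J₁: ẑ×o_n = [-0.7596, -0.1710, 0.0000], ω = ẑ
J2: z=[-0.9205, 0.3907, 0.0000] o=[0.2579, 0.6075, 0.1000] → [-0.0899, -0.2117, 0.0276, -0.9205, 0.3907, 0.0000]
J3: z=[-0.2763, -0.6509, 0.7071] o=[0.2653, 0.8041, 0.2838] → [0.3008, -0.4228, -0.2717, -0.2763, -0.6509, 0.7071]
J4: z=[-0.8760, -0.1321, -0.4639] o=[0.4512, 0.2179, 0.0997] → [0.2816, 0.0874, -0.5567, -0.8760, -0.1321, -0.4639]
V = J·q̇ = [0.4415, 0.4047, -0.2132, -0.5307, 0.3582, -1.3522]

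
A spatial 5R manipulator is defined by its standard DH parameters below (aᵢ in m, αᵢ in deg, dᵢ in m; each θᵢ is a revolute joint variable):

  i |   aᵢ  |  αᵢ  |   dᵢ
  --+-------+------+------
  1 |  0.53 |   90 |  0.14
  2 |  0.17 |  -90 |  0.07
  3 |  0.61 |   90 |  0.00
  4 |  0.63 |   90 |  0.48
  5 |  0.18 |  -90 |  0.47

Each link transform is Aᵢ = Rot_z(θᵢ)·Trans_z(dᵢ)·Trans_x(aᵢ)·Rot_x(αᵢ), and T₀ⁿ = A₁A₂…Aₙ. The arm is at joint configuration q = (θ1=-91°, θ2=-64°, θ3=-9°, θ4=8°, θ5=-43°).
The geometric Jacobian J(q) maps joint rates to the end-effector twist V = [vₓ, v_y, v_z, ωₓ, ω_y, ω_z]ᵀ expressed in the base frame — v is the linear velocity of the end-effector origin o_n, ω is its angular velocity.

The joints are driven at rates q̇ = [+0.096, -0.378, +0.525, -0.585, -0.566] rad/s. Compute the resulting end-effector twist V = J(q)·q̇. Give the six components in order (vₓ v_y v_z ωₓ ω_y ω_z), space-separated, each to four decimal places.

0.9296 0.9226 -0.3800 0.9508 -0.9984 0.5595

o_n = [-0.6617, -0.8646, -1.3893]
J₁: ẑ×o_n = [0.8646, -0.6617, 0.0000], ω = ẑ
J2: z=[-0.9998, 0.0175, 0.0000] o=[-0.0092, -0.5299, 0.1400] → [-0.0267, -1.5290, 0.3460, -0.9998, 0.0175, 0.0000]
J3: z=[-0.0157, -0.8987, 0.4384] o=[-0.0805, -0.6032, -0.0128] → [1.3515, -0.2763, -0.5181, -0.0157, -0.8987, 0.4384]
J4: z=[-0.9863, 0.0858, 0.1406] o=[-0.1806, -0.8656, -0.5543] → [-0.0718, -0.8912, 0.0402, -0.9863, 0.0858, 0.1406]
J5: z=[-0.0073, 0.8300, -0.5577] o=[-0.7577, -1.1716, -1.0022] → [-0.1500, -0.0564, -0.0819, -0.0073, 0.8300, -0.5577]
V = J·q̇ = [0.9296, 0.9226, -0.3800, 0.9508, -0.9984, 0.5595]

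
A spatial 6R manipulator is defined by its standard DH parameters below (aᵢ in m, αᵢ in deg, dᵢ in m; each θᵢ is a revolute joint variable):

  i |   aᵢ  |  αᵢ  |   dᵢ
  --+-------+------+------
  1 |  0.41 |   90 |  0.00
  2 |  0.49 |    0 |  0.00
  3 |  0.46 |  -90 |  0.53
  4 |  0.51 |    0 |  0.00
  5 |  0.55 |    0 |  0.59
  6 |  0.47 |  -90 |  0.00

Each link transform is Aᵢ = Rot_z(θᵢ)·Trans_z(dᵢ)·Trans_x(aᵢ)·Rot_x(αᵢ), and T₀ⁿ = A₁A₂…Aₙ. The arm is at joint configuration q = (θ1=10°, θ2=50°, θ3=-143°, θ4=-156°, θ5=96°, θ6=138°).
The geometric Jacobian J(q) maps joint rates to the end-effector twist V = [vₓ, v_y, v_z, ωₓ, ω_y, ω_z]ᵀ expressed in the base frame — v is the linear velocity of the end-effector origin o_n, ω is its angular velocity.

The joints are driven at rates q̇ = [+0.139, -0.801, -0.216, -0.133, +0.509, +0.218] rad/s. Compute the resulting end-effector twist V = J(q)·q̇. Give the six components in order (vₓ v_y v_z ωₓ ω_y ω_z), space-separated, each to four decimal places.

o_n = [1.4062, -0.5177, -0.0218]
J₁: ẑ×o_n = [0.5177, 1.4062, -0.0000], ω = ẑ
J2: z=[0.1736, -0.9848, 0.0000] o=[0.4038, 0.0712, 0.0000] → [0.0215, 0.0038, 0.8850, 0.1736, -0.9848, 0.0000]
J3: z=[0.1736, -0.9848, 0.0000] o=[0.7140, 0.1259, 0.3754] → [0.3912, 0.0690, 0.5700, 0.1736, -0.9848, 0.0000]
J4: z=[0.9835, 0.1734, -0.0523] o=[0.7823, -0.4002, -0.0840] → [0.0046, -0.0938, -0.2237, 0.9835, 0.1734, -0.0523]
J5: z=[0.9835, 0.1734, -0.0523] o=[0.8423, -0.6003, 0.3813] → [-0.0656, 0.3669, -0.0166, 0.9835, 0.1734, -0.0523]
J6: z=[0.9835, 0.1734, -0.0523] o=[1.4911, -0.9696, 0.0758] → [0.0067, 0.1004, 0.4591, 0.9835, 0.1734, -0.0523]
V = J·q̇ = [-0.0623, 0.3987, -0.7106, 0.4076, 1.1046, 0.1079]

-0.0623 0.3987 -0.7106 0.4076 1.1046 0.1079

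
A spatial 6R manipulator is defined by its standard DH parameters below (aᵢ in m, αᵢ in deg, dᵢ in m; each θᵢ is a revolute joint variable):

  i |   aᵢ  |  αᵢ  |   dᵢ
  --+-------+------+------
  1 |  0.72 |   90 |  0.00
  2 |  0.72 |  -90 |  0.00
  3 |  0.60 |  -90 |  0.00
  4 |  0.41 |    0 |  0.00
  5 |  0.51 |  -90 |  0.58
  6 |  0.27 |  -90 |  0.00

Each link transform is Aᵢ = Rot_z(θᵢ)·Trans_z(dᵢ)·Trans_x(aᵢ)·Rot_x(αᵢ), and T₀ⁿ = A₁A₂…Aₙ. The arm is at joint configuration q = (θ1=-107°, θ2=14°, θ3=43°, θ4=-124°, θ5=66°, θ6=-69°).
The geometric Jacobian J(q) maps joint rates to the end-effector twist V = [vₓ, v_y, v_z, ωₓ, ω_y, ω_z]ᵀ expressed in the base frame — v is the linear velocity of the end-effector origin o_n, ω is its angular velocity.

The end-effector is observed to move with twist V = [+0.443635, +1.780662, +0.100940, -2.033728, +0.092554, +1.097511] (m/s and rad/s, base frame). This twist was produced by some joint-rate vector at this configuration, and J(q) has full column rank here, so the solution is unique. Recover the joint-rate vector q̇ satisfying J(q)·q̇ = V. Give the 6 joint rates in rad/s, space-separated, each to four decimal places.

o_n = [0.6965, -1.4181, 0.9885]
J₁: ẑ×o_n = [1.4181, 0.6965, -0.0000], ω = ẑ
J2: z=[-0.9563, 0.2924, 0.0000] o=[-0.2105, -0.6885, 0.0000] → [0.2890, 0.9453, 0.4325, -0.9563, 0.2924, 0.0000]
J3: z=[0.0707, 0.2314, 0.9703] o=[-0.4148, -1.3566, 0.1742] → [0.2481, 1.0206, -0.2614, 0.0707, 0.2314, 0.9703]
J4: z=[0.8929, 0.4190, -0.1650] o=[-0.1479, -1.8834, 0.2803] → [0.3735, -0.7716, 0.0617, 0.8929, 0.4190, -0.1650]
J5: z=[0.8929, 0.4190, -0.1650] o=[-0.2258, -1.6035, 0.5696] → [0.2061, -0.5262, -0.2209, 0.8929, 0.4190, -0.1650]
J6: z=[0.3397, -0.8672, -0.3641] o=[0.4428, -1.4977, 0.9414] → [-0.0119, -0.1084, 0.2470, 0.3397, -0.8672, -0.3641]
q̇ = J⁺·V = [0.5740, 0.3110, -0.0400, -0.7330, -0.9030, -0.8030]

0.5740 0.3110 -0.0400 -0.7330 -0.9030 -0.8030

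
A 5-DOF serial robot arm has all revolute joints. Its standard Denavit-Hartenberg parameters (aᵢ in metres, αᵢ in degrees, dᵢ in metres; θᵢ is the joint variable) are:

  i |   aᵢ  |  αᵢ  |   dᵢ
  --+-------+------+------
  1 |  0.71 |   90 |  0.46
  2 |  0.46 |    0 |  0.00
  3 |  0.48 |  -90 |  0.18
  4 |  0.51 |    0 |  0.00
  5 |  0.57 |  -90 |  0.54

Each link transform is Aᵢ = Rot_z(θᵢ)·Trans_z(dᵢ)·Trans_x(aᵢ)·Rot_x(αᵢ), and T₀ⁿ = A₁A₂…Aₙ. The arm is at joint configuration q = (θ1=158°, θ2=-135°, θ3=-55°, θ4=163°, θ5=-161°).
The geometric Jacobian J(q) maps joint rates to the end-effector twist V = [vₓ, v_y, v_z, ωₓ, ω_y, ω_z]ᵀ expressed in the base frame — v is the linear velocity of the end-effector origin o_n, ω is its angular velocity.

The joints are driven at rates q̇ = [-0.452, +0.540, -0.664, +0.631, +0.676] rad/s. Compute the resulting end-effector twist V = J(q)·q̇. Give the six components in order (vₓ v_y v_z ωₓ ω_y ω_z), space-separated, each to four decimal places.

o_n = [0.2474, -0.0881, -0.2995]
J₁: ẑ×o_n = [0.0881, 0.2474, -0.0000], ω = ẑ
J2: z=[0.3746, 0.9272, 0.0000] o=[-0.6583, 0.2660, 0.4600] → [-0.7042, 0.2845, -0.9724, 0.3746, 0.9272, 0.0000]
J3: z=[0.3746, 0.9272, 0.0000] o=[-0.3567, 0.1441, 0.1347] → [-0.4026, 0.1627, -0.6472, 0.3746, 0.9272, 0.0000]
J4: z=[0.1610, -0.0650, -0.9848] o=[0.1490, 0.1339, 0.2181] → [-0.1850, -0.0136, -0.0293, 0.1610, -0.0650, -0.9848]
J5: z=[0.1610, -0.0650, -0.9848] o=[-0.3522, 0.1756, 0.1334] → [-0.2316, -0.5208, -0.0035, 0.1610, -0.0650, -0.9848]
V = J·q̇ = [-0.4260, -0.4269, -0.1162, 0.1640, -0.2000, -1.7391]

-0.4260 -0.4269 -0.1162 0.1640 -0.2000 -1.7391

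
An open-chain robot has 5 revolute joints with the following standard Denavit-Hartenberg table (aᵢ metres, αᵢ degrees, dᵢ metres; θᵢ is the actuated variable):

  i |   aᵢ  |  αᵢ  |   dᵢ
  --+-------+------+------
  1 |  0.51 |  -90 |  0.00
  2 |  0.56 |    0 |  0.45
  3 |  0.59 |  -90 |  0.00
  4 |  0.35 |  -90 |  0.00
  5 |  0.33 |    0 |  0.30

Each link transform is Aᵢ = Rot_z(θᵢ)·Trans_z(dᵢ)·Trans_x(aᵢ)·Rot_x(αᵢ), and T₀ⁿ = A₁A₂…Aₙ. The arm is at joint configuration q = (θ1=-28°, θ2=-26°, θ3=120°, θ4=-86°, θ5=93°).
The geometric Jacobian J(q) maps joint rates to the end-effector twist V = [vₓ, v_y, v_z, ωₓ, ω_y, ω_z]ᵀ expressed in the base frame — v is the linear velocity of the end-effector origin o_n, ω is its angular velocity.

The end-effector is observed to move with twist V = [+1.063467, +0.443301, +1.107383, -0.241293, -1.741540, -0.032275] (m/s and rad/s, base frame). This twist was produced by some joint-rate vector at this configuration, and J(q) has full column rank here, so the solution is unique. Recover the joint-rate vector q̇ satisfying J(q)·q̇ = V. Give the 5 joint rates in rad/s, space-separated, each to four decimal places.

0.7120 -0.9190 -0.6830 -0.6550 0.7020

o_n = [1.4860, 0.0717, -0.6878]
J₁: ẑ×o_n = [-0.0717, 1.4860, 0.0000], ω = ẑ
J2: z=[0.4695, 0.8829, 0.0000] o=[0.4503, -0.2394, 0.0000] → [-0.6073, 0.3229, -0.7684, 0.4695, 0.8829, 0.0000]
J3: z=[0.4695, 0.8829, 0.0000] o=[1.1060, -0.0784, 0.2455] → [-0.8240, 0.4381, -0.2651, 0.4695, 0.8829, 0.0000]
J4: z=[-0.8808, 0.4683, 0.0698] o=[1.0696, -0.0591, -0.3431] → [-0.1705, -0.2745, -0.3102, -0.8808, 0.4683, 0.0698]
J5: z=[-0.0942, -0.0289, -0.9951] o=[1.2320, 0.2500, -0.3674] → [-0.1681, -0.2829, 0.0241, -0.0942, -0.0289, -0.9951]
q̇ = J⁺·V = [0.7120, -0.9190, -0.6830, -0.6550, 0.7020]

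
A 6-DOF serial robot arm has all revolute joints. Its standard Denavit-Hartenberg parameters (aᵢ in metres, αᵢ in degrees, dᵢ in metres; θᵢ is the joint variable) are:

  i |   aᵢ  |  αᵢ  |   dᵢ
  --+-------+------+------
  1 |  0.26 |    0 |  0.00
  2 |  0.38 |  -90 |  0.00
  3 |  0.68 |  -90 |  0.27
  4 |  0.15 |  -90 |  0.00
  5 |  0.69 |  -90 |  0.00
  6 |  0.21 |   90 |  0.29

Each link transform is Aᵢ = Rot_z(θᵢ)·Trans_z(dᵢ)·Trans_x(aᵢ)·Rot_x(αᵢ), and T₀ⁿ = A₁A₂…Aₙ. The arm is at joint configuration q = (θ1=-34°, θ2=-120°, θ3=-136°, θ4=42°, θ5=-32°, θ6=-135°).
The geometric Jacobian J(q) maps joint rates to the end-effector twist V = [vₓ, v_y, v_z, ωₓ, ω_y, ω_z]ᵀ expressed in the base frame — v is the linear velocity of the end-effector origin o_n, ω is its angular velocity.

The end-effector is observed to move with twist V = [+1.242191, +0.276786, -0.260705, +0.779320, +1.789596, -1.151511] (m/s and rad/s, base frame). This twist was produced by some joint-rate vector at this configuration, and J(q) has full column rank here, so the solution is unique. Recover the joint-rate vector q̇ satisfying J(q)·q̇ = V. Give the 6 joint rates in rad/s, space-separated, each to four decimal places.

o_n = [0.4366, 0.3527, 0.8267]
J₁: ẑ×o_n = [-0.3527, 0.4366, 0.0000], ω = ẑ
J2: z=[0.0000, 0.0000, 1.0000] o=[0.2155, -0.1454, 0.0000] → [-0.4981, 0.2210, 0.0000, 0.0000, 0.0000, 1.0000]
J3: z=[0.4384, -0.8988, 0.0000] o=[-0.1260, -0.3120, 0.0000] → [-0.7430, -0.3624, 0.7970, 0.4384, -0.8988, 0.0000]
J4: z=[-0.6244, -0.3045, 0.7193] o=[0.4320, -0.3402, 0.4724] → [-0.6064, 0.2245, -0.4313, -0.6244, -0.3045, 0.7193]
J5: z=[-0.7584, 0.4569, -0.4648] o=[0.4601, -0.2149, 0.5498] → [0.3903, 0.2209, -0.4197, -0.7584, 0.4569, -0.4648]
J6: z=[0.6287, 0.7011, -0.3365] o=[0.3413, 0.1628, 1.1149] → [-0.1382, 0.1491, 0.0526, 0.6287, 0.7011, -0.3365]
q̇ = J⁺·V = [0.2130, -0.3160, -0.9030, -0.9920, 0.0430, 0.9360]

0.2130 -0.3160 -0.9030 -0.9920 0.0430 0.9360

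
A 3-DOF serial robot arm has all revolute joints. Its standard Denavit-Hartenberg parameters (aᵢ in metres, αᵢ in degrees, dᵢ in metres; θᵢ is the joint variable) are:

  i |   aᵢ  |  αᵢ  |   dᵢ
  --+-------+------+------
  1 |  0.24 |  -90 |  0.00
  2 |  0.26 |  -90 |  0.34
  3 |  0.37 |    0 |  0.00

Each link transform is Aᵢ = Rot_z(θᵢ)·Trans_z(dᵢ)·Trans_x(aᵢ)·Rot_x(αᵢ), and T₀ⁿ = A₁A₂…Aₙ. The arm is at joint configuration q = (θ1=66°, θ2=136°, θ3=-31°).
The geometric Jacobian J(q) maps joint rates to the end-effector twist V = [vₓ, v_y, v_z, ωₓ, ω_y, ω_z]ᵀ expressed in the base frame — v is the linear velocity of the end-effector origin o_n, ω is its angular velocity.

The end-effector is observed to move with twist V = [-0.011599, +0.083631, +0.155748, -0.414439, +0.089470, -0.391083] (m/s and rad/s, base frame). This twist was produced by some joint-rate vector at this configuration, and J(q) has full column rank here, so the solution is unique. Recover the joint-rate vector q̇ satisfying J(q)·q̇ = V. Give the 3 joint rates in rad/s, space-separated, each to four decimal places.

-0.4810 0.4150 0.1250

o_n = [-0.5559, 0.0558, -0.4009]
J₁: ẑ×o_n = [-0.0558, -0.5559, 0.0000], ω = ẑ
J2: z=[-0.9135, 0.4067, 0.0000] o=[0.0976, 0.2193, 0.0000] → [-0.1631, -0.3663, 0.4152, -0.9135, 0.4067, 0.0000]
J3: z=[-0.2825, -0.6346, 0.7193] o=[-0.2891, 0.1867, -0.1806] → [0.2340, -0.2542, -0.1324, -0.2825, -0.6346, 0.7193]
q̇ = J⁺·V = [-0.4810, 0.4150, 0.1250]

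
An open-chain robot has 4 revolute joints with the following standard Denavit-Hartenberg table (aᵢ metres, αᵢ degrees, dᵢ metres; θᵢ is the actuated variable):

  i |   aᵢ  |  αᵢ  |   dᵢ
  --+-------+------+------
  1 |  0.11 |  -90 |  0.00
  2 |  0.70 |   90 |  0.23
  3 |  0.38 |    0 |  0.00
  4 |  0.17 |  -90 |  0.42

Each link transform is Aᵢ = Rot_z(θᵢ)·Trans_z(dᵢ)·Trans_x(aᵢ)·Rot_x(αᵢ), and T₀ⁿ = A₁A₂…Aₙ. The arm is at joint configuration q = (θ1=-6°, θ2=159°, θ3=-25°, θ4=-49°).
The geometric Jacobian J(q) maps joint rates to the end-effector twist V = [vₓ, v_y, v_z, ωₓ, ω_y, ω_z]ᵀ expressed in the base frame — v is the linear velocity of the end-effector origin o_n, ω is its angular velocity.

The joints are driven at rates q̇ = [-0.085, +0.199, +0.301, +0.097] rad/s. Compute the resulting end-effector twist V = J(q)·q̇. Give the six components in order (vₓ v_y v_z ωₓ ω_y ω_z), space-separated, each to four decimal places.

o_n = [-0.7639, -0.0142, -0.7832]
J₁: ẑ×o_n = [0.0142, -0.7639, 0.0000], ω = ẑ
J2: z=[0.1045, 0.9945, 0.0000] o=[0.1094, -0.0115, 0.0000] → [-0.7789, 0.0819, 0.8683, 0.1045, 0.9945, 0.0000]
J3: z=[0.3564, -0.0375, -0.9336] o=[-0.5165, 0.2856, -0.2509] → [-0.2599, 0.4207, -0.1161, 0.3564, -0.0375, -0.9336]
J4: z=[0.3564, -0.0375, -0.9336] o=[-0.8530, 0.1594, -0.3743] → [-0.1468, 0.0625, -0.0586, 0.3564, -0.0375, -0.9336]
V = J·q̇ = [-0.2487, 0.2139, 0.1322, 0.1627, 0.1830, -0.4566]

-0.2487 0.2139 0.1322 0.1627 0.1830 -0.4566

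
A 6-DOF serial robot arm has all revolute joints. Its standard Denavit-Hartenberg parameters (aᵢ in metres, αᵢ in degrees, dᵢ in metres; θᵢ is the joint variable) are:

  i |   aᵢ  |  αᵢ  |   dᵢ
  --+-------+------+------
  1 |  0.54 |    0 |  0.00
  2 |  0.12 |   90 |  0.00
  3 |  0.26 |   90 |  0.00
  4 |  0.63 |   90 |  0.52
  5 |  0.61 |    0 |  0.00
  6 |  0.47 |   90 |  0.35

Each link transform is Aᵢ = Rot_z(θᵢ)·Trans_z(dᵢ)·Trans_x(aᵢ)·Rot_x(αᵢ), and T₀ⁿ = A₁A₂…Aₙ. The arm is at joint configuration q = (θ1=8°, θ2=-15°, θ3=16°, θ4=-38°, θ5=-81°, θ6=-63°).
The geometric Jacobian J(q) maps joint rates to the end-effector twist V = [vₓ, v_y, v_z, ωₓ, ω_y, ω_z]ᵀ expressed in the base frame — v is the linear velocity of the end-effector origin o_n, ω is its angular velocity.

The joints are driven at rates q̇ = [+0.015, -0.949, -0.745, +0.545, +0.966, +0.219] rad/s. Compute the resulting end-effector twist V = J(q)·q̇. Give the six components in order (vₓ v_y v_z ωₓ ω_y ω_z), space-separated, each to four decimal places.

1.6381 0.0336 0.4624 -0.3424 1.7334 -1.6590

o_n = [0.9172, 0.5202, 0.4321]
J₁: ẑ×o_n = [-0.5202, 0.9172, 0.0000], ω = ẑ
J2: z=[0.0000, 0.0000, 1.0000] o=[0.5347, 0.0752, 0.0000] → [-0.4450, 0.3825, 0.0000, 0.0000, 0.0000, 1.0000]
J3: z=[-0.1219, -0.9925, 0.0000] o=[0.6539, 0.0605, 0.0000] → [-0.4289, 0.0527, 0.2054, -0.1219, -0.9925, 0.0000]
J4: z=[0.2736, -0.0336, -0.9613] o=[0.9019, 0.0301, 0.0717] → [0.4590, -0.1133, 0.1346, 0.2736, -0.0336, -0.9613]
J5: z=[-0.4914, 0.8543, -0.1697] o=[1.5651, 0.3394, -0.2914] → [0.6487, 0.4654, 0.4646, -0.4914, 0.8543, -0.1697]
J6: z=[-0.4914, 0.8543, -0.1697] o=[1.4792, 0.4092, 0.3085] → [0.1244, 0.1561, 0.4255, -0.4914, 0.8543, -0.1697]
V = J·q̇ = [1.6381, 0.0336, 0.4624, -0.3424, 1.7334, -1.6590]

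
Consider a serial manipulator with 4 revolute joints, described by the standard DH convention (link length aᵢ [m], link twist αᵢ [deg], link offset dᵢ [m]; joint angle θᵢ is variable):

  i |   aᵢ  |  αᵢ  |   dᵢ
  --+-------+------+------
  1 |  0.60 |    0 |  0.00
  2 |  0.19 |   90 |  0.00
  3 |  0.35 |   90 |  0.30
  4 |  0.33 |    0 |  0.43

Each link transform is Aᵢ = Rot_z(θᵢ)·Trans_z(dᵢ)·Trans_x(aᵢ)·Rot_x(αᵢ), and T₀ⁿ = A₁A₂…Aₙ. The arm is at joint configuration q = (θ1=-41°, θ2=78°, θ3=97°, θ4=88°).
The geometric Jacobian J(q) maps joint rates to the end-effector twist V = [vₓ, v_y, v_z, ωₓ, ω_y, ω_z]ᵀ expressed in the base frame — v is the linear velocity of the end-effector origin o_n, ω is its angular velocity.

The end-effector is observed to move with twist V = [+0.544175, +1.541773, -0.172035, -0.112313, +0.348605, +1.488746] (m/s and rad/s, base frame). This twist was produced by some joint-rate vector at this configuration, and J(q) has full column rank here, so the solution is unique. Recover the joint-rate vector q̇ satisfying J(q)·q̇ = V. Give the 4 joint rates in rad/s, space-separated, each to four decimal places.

0.4890 0.9850 -0.3460 0.1210

o_n = [1.2893, -0.5519, 0.4112]
J₁: ẑ×o_n = [0.5519, 1.2893, -0.0000], ω = ẑ
J2: z=[0.0000, 0.0000, 1.0000] o=[0.4528, -0.3936, 0.0000] → [0.1583, 0.8364, -0.0000, 0.0000, 0.0000, 1.0000]
J3: z=[0.6018, -0.7986, 0.0000] o=[0.6046, -0.2793, 0.0000] → [-0.3284, -0.2475, 0.3827, 0.6018, -0.7986, 0.0000]
J4: z=[0.7927, 0.5973, 0.1219] o=[0.7510, -0.5446, 0.3474] → [0.0390, 0.0150, -0.3273, 0.7927, 0.5973, 0.1219]
q̇ = J⁺·V = [0.4890, 0.9850, -0.3460, 0.1210]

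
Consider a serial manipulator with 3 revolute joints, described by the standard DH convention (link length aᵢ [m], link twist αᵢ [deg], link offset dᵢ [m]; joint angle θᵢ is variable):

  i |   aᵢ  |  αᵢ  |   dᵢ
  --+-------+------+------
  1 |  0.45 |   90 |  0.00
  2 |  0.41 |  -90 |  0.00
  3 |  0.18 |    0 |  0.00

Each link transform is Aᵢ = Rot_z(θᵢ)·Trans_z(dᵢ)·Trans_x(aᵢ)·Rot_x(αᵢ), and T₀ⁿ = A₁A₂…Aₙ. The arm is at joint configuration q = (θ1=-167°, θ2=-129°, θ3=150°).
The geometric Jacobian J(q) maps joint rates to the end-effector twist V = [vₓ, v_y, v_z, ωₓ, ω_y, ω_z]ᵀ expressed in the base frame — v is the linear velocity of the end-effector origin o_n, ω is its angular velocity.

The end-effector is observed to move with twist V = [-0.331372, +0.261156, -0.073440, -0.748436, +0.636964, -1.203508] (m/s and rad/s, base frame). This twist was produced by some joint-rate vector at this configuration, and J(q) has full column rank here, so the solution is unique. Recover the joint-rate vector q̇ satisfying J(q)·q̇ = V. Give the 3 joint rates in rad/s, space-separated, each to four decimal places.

o_n = [-0.2624, -0.1529, -0.1975]
J₁: ẑ×o_n = [0.1529, -0.2624, 0.0000], ω = ẑ
J2: z=[-0.2250, 0.9744, 0.0000] o=[-0.4385, -0.1012, 0.0000] → [-0.1924, -0.0444, -0.1599, -0.2250, 0.9744, 0.0000]
J3: z=[-0.7572, -0.1748, -0.6293] o=[-0.1871, -0.0432, -0.3186] → [-0.0903, 0.1391, 0.0699, -0.7572, -0.1748, -0.6293]
q̇ = J⁺·V = [-0.7290, 0.7890, 0.7540]

-0.7290 0.7890 0.7540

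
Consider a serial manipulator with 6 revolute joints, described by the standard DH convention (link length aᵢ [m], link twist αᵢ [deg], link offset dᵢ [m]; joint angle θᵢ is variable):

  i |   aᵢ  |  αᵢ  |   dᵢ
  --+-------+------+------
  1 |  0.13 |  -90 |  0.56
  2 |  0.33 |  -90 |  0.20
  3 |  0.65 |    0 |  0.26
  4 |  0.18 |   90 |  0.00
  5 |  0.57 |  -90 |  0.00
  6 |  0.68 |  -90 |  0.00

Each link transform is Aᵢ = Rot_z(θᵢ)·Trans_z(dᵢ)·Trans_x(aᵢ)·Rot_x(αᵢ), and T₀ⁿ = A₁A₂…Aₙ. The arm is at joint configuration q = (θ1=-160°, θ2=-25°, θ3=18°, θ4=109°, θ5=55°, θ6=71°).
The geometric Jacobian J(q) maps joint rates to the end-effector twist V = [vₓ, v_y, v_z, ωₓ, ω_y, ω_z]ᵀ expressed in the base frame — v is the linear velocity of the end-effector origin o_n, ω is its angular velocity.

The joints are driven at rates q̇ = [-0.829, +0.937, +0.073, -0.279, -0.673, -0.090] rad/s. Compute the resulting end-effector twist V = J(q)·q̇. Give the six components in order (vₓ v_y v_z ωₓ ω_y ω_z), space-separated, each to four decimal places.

o_n = [-0.5693, -0.0793, -0.2407]
J₁: ẑ×o_n = [0.0793, -0.5693, 0.0000], ω = ẑ
J2: z=[0.3420, -0.9397, 0.0000] o=[-0.1222, -0.0445, 0.5600] → [0.7524, 0.2739, -0.4321, 0.3420, -0.9397, 0.0000]
J3: z=[-0.3971, -0.1445, -0.9063] o=[-0.3348, -0.3347, 0.6995] → [0.3674, -0.1609, -0.1353, -0.3971, -0.1445, -0.9063]
J4: z=[-0.3971, -0.1445, -0.9063] o=[-1.0332, -0.3751, 0.7251] → [0.4077, -0.8040, -0.0504, -0.3971, -0.1445, -0.9063]
J5: z=[-0.8860, 0.3180, 0.3375] o=[-0.9901, -0.2065, 0.6793] → [-0.3355, -0.6730, -0.2465, -0.8860, 0.3180, 0.3375]
J6: z=[-0.4239, -0.8505, -0.3115] o=[-1.0973, 0.0324, 0.1730] → [0.3170, -0.3398, 0.4964, -0.4239, -0.8505, -0.3115]
V = J·q̇ = [0.7496, 1.4247, -0.2794, 1.0367, -0.9882, -0.8414]

0.7496 1.4247 -0.2794 1.0367 -0.9882 -0.8414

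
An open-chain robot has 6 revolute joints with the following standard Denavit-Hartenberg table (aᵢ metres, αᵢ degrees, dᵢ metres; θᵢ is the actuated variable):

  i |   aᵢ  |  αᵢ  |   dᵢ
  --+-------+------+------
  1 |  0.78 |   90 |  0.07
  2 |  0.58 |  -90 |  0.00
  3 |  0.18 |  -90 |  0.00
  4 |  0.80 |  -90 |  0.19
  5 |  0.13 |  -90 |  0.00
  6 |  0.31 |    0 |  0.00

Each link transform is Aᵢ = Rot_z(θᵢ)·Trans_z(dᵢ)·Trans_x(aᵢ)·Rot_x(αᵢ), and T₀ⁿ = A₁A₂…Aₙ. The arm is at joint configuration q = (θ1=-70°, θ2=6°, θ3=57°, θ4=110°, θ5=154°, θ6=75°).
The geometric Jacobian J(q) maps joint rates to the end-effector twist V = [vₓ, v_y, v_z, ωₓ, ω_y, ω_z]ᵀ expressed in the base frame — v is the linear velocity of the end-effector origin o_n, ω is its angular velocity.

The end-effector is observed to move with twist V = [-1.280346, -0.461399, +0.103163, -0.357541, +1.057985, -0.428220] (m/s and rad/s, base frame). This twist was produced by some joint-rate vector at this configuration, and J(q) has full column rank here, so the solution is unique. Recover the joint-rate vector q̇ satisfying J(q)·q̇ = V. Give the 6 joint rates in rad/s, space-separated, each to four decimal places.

-0.6340 0.3820 0.0840 0.8540 0.3170 0.3130

o_n = [0.7561, -1.3026, -0.5365]
J₁: ẑ×o_n = [1.3026, 0.7561, -0.0000], ω = ẑ
J2: z=[-0.9397, -0.3420, 0.0000] o=[0.2668, -0.7330, 0.0700] → [0.2074, -0.5699, 0.7026, -0.9397, -0.3420, 0.0000]
J3: z=[-0.0358, 0.0982, 0.9945] o=[0.4641, -1.2750, 0.1306] → [-0.0381, 0.2666, -0.0277, -0.0358, 0.0982, 0.9945]
J4: z=[0.2265, 0.9701, -0.0877] o=[0.6393, -1.3150, 0.1409] → [-0.6560, 0.1432, -0.1105, 0.2265, 0.9701, -0.0877]
J5: z=[-0.9269, 0.2423, 0.2866] o=[0.4429, -1.1437, -0.6390] → [0.0704, 0.1848, 0.0714, -0.9269, 0.2423, 0.2866]
J6: z=[0.3348, 0.8790, 0.3394] o=[0.4649, -1.1971, -0.5225] → [0.0235, 0.1035, -0.2913, 0.3348, 0.8790, 0.3394]
q̇ = J⁺·V = [-0.6340, 0.3820, 0.0840, 0.8540, 0.3170, 0.3130]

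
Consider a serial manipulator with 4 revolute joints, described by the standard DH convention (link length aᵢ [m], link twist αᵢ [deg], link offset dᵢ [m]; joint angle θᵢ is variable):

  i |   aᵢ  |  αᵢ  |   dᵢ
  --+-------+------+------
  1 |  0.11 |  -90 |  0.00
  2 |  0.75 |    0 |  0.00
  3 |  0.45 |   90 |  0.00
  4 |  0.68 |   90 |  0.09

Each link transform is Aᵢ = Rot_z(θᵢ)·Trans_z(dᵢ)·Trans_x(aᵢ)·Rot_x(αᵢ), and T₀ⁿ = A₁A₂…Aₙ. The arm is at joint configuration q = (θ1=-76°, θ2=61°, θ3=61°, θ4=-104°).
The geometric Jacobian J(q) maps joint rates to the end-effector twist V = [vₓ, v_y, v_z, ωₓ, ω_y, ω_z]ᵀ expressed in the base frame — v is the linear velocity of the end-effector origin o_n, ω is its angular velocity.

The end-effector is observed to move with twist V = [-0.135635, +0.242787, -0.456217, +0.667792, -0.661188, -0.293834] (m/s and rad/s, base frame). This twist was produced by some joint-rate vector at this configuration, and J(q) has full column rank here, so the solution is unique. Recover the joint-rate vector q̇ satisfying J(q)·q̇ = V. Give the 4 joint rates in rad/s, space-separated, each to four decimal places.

0.2080 -0.1020 0.5900 0.9470

o_n = [-0.5438, -0.5464, -0.9458]
J₁: ẑ×o_n = [0.5464, -0.5438, 0.0000], ω = ẑ
J2: z=[0.9703, 0.2419, 0.0000] o=[0.0266, -0.1067, 0.0000] → [-0.2288, 0.9177, -0.2886, 0.9703, 0.2419, 0.0000]
J3: z=[0.9703, 0.2419, 0.0000] o=[0.1146, -0.4595, -0.6560] → [-0.0701, 0.2812, 0.0750, 0.9703, 0.2419, 0.0000]
J4: z=[0.2052, -0.8229, -0.5299] o=[0.0569, -0.2282, -1.0376] → [-0.2442, 0.2995, -0.5595, 0.2052, -0.8229, -0.5299]
q̇ = J⁺·V = [0.2080, -0.1020, 0.5900, 0.9470]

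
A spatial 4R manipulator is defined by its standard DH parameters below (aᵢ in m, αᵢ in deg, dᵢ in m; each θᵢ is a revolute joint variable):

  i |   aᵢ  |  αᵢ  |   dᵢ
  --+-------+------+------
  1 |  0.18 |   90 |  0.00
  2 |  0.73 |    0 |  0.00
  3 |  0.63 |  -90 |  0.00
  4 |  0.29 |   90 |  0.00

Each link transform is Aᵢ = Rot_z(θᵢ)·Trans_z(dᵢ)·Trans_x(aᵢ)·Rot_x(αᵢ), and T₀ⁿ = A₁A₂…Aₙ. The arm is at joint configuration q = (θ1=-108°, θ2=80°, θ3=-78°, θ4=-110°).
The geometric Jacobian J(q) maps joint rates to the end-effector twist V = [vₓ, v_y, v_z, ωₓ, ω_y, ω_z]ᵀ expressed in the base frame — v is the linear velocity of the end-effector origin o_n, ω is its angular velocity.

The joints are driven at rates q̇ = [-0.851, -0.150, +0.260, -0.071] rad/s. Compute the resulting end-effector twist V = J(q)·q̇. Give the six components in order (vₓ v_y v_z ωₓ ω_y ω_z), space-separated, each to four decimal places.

-0.6260 0.3563 0.0387 -0.1054 0.0316 -0.9220

o_n = [-0.5179, -0.7121, 0.7374]
J₁: ẑ×o_n = [0.7121, -0.5179, 0.0000], ω = ẑ
J2: z=[-0.9511, 0.3090, 0.0000] o=[-0.0556, -0.1712, 0.0000] → [0.2279, 0.7013, 0.6573, -0.9511, 0.3090, 0.0000]
J3: z=[-0.9511, 0.3090, 0.0000] o=[-0.0948, -0.2917, 0.7189] → [0.0057, 0.0176, 0.5305, -0.9511, 0.3090, 0.0000]
J4: z=[0.0108, 0.0332, 0.9994] o=[-0.2894, -0.8905, 0.7409] → [-0.1785, -0.2284, 0.0095, 0.0108, 0.0332, 0.9994]
V = J·q̇ = [-0.6260, 0.3563, 0.0387, -0.1054, 0.0316, -0.9220]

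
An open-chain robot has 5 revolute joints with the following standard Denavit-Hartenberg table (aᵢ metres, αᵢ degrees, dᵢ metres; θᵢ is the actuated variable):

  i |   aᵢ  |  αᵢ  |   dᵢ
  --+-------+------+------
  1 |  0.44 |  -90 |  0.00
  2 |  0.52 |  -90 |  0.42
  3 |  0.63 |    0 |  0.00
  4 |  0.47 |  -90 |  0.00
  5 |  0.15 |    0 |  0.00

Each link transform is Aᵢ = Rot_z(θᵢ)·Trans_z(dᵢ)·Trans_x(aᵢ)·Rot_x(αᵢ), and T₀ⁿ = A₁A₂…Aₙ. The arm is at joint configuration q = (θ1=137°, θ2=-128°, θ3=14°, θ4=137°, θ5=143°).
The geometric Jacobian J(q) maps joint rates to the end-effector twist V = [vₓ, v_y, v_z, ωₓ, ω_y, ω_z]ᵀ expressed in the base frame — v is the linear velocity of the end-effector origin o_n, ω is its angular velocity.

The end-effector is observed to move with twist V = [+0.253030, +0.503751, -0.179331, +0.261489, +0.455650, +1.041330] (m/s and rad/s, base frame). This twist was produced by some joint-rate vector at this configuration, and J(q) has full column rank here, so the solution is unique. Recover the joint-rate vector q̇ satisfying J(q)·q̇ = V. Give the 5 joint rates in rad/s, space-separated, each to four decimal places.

o_n = [0.0350, -0.1664, 0.5945]
J₁: ẑ×o_n = [0.1664, 0.0350, -0.0000], ω = ẑ
J2: z=[-0.6820, -0.7314, 0.0000] o=[-0.3218, 0.3001, 0.0000] → [-0.4348, 0.4055, 0.5791, -0.6820, -0.7314, 0.0000]
J3: z=[-0.5763, 0.5374, 0.6157] o=[-0.3741, -0.2254, 0.4098] → [0.0629, 0.3583, -0.2539, -0.5763, 0.5374, 0.6157]
J4: z=[-0.5763, 0.5374, 0.6157] o=[0.0051, -0.3706, 0.8915] → [-0.2853, -0.1527, -0.1338, -0.5763, 0.5374, 0.6157]
J5: z=[-0.8148, -0.4361, -0.3820] o=[-0.0246, -0.0314, 0.5675] → [-0.0633, -0.0008, 0.1360, -0.8148, -0.4361, -0.3820]
q̇ = J⁺·V = [0.4650, 0.1750, 0.9480, -0.4990, -0.7850]

0.4650 0.1750 0.9480 -0.4990 -0.7850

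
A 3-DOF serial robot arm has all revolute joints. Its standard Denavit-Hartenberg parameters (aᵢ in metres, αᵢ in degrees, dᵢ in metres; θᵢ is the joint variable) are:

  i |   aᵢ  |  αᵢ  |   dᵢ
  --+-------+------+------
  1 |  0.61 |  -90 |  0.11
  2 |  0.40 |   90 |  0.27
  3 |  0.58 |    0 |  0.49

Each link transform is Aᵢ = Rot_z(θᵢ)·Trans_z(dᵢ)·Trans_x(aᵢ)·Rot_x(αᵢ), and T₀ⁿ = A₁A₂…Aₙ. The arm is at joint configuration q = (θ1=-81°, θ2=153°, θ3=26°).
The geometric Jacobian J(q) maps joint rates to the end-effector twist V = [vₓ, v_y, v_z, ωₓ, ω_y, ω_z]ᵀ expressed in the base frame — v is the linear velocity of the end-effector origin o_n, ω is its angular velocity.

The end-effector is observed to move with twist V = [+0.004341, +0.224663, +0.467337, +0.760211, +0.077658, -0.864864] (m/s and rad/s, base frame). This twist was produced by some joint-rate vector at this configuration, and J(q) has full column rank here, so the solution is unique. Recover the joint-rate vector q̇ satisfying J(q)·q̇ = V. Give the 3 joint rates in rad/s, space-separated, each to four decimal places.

-0.7820 0.7630 0.0930

o_n = [0.5196, 0.0706, -0.7449]
J₁: ẑ×o_n = [-0.0706, 0.5196, 0.0000], ω = ẑ
J2: z=[0.9877, 0.1564, 0.0000] o=[0.0954, -0.6025, 0.1100] → [-0.1337, 0.8443, 0.5984, 0.9877, 0.1564, 0.0000]
J3: z=[0.0710, -0.4484, -0.8910] o=[0.3063, -0.2082, -0.0716] → [0.5503, -0.1422, 0.1154, 0.0710, -0.4484, -0.8910]
q̇ = J⁺·V = [-0.7820, 0.7630, 0.0930]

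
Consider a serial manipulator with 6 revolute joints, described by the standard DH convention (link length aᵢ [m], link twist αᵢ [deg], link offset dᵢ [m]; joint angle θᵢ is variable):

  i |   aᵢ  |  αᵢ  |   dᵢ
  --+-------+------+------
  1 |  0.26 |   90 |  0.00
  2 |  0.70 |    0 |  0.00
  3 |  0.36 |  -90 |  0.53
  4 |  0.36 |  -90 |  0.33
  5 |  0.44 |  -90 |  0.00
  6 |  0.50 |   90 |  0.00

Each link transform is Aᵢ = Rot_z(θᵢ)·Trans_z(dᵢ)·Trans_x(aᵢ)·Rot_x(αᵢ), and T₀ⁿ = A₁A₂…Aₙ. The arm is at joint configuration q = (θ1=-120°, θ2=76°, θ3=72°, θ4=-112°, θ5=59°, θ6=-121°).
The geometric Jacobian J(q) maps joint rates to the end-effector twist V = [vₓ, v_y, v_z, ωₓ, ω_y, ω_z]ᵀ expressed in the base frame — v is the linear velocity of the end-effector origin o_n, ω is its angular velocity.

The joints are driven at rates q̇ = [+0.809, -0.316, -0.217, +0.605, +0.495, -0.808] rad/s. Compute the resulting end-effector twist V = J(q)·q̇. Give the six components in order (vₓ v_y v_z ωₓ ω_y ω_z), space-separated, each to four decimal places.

-0.1469 -0.8997 0.1837 0.1000 0.7624 0.0487

o_n = [-0.8822, 0.6949, 0.8432]
J₁: ẑ×o_n = [-0.6949, -0.8822, 0.0000], ω = ẑ
J2: z=[-0.8660, 0.5000, 0.0000] o=[-0.1300, -0.2252, 0.0000] → [0.4216, 0.7303, -0.4207, -0.8660, 0.5000, 0.0000]
J3: z=[-0.8660, 0.5000, 0.0000] o=[-0.2147, -0.3718, 0.6792] → [0.0820, 0.1420, -0.5901, -0.8660, 0.5000, 0.0000]
J4: z=[0.2650, 0.4589, -0.8480] o=[-0.5210, 0.1576, 0.8700] → [0.4434, 0.3134, 0.3081, 0.2650, 0.4589, -0.8480]
J5: z=[0.0687, 0.8683, 0.4913] o=[-0.7798, 0.3769, 0.5187] → [0.1255, -0.0726, 0.1108, 0.0687, 0.8683, 0.4913]
J6: z=[0.6880, -0.3979, 0.6069] o=[-1.0977, 0.2465, 0.7935] → [-0.2919, 0.0966, 0.3943, 0.6880, -0.3979, 0.6069]
V = J·q̇ = [-0.1469, -0.8997, 0.1837, 0.1000, 0.7624, 0.0487]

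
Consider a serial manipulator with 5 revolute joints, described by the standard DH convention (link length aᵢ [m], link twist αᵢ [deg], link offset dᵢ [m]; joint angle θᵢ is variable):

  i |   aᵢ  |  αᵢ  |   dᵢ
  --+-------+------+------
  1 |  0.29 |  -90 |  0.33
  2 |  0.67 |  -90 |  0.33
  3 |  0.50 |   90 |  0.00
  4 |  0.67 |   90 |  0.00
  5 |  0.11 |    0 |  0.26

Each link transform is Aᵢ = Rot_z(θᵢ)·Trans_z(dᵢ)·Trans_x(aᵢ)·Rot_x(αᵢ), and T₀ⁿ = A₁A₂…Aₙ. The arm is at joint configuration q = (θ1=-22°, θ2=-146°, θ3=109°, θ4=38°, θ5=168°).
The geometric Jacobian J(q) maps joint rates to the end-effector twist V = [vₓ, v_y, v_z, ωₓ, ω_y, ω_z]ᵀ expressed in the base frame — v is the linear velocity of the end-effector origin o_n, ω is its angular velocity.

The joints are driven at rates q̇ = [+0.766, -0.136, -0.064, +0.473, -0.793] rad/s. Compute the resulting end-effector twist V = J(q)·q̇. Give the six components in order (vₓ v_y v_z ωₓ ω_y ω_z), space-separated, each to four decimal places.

o_n = [-0.1833, -0.7031, 0.6331]
J₁: ẑ×o_n = [0.7031, -0.1833, 0.0000], ω = ẑ
J2: z=[0.3746, 0.9272, 0.0000] o=[0.2689, -0.1086, 0.3300] → [0.2810, -0.1135, 0.1966, 0.3746, 0.9272, 0.0000]
J3: z=[0.5185, -0.2095, 0.8290] o=[-0.1225, 0.4054, 0.7047] → [0.9340, -0.0133, -0.5875, 0.5185, -0.2095, 0.8290]
J4: z=[-0.8488, -0.0082, 0.5287] o=[-0.1745, -0.0835, 0.6136] → [0.3275, 0.0119, 0.5259, -0.8488, -0.0082, 0.5287]
J5: z=[-0.4726, -0.4369, -0.7654] o=[-0.0155, -0.6861, 0.8595] → [0.0859, 0.0215, -0.0653, -0.4726, -0.4369, -0.7654]
V = J·q̇ = [0.5274, -0.1355, 0.3114, -0.1109, 0.2299, 1.5700]

0.5274 -0.1355 0.3114 -0.1109 0.2299 1.5700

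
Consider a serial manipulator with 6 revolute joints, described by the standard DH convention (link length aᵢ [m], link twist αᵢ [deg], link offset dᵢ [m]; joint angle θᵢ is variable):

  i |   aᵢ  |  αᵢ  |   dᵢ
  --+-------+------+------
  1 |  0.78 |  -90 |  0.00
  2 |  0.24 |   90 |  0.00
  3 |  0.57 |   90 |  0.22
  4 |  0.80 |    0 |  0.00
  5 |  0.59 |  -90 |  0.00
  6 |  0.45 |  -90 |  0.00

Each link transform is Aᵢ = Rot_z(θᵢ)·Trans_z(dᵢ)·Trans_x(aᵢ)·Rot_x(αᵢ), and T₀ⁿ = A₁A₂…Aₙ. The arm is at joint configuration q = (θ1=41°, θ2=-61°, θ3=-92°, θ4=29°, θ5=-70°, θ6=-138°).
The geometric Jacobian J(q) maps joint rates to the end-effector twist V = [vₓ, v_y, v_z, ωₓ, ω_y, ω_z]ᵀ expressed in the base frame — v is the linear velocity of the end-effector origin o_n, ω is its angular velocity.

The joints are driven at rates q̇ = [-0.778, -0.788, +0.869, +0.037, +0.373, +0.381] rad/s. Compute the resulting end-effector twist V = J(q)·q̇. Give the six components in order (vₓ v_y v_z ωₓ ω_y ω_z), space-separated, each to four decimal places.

o_n = [1.2092, -0.8717, 0.1155]
J₁: ẑ×o_n = [0.8717, 1.2092, -0.0000], ω = ẑ
J2: z=[-0.6561, 0.7547, 0.0000] o=[0.5887, 0.5117, 0.0000] → [0.0871, 0.0758, 0.4393, -0.6561, 0.7547, 0.0000]
J3: z=[-0.6601, -0.5738, 0.4848] o=[0.6765, 0.5881, 0.2099] → [0.7619, 0.1959, 1.2692, -0.6601, -0.5738, 0.4848]
J4: z=[-0.3886, -0.2915, -0.8741] o=[0.8977, 0.0256, 0.2992] → [-0.7307, -0.3437, 0.4395, -0.3886, -0.2915, -0.8741]
J5: z=[-0.3886, -0.2915, -0.8741] o=[1.0915, -0.7325, 0.4658] → [-0.0195, -0.2390, 0.0884, -0.3886, -0.2915, -0.8741]
J6: z=[-0.0764, -0.9352, 0.3459] o=[1.6333, -0.8512, 0.2646] → [0.1466, -0.1581, -0.3950, -0.0764, -0.9352, 0.3459]
V = J·q̇ = [-0.0632, -0.9923, 0.6556, -0.2451, -1.5692, -0.5833]

-0.0632 -0.9923 0.6556 -0.2451 -1.5692 -0.5833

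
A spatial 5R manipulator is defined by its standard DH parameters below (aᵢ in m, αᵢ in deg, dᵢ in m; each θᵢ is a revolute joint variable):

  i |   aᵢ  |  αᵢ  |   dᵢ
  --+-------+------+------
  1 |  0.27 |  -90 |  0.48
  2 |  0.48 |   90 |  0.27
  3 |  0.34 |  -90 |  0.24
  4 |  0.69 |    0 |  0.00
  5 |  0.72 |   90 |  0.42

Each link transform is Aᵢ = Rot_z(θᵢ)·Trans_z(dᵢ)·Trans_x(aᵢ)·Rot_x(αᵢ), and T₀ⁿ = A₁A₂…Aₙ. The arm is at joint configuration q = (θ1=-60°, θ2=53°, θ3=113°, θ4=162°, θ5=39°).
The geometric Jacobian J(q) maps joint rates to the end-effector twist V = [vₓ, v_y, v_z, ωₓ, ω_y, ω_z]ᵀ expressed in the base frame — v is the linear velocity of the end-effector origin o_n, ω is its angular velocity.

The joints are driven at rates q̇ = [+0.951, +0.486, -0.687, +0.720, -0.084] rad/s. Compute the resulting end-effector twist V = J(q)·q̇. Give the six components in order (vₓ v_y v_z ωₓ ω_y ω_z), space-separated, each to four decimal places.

1.1231 -0.4300 0.8833 -0.2448 0.8990 1.0051

o_n = [-0.3032, -1.0827, 0.2684]
J₁: ẑ×o_n = [1.0827, -0.3032, 0.0000], ω = ẑ
J2: z=[0.8660, 0.5000, 0.0000] o=[0.1350, -0.2338, 0.4800] → [-0.1058, 0.1833, -0.5161, 0.8660, 0.5000, 0.0000]
J3: z=[0.3993, -0.6916, 0.6018] o=[0.5133, -0.3490, 0.0967] → [0.3228, -0.5599, -0.8577, 0.3993, -0.6916, 0.6018]
J4: z=[-0.6154, 0.2844, 0.7351] o=[0.8402, -0.2893, 0.3472] → [0.5609, -0.8890, 0.8134, -0.6154, 0.2844, 0.7351]
J5: z=[-0.6154, 0.2844, 0.7351] o=[0.3090, -0.5775, 0.0141] → [0.4438, -0.2936, 0.4850, -0.6154, 0.2844, 0.7351]
V = J·q̇ = [1.1231, -0.4300, 0.8833, -0.2448, 0.8990, 1.0051]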